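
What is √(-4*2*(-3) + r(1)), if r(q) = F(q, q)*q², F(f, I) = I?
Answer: 5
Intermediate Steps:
r(q) = q³ (r(q) = q*q² = q³)
√(-4*2*(-3) + r(1)) = √(-4*2*(-3) + 1³) = √(-8*(-3) + 1) = √(24 + 1) = √25 = 5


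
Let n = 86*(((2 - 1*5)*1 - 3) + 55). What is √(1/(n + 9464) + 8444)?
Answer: √1579768417374/13678 ≈ 91.891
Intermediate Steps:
n = 4214 (n = 86*(((2 - 5)*1 - 3) + 55) = 86*((-3*1 - 3) + 55) = 86*((-3 - 3) + 55) = 86*(-6 + 55) = 86*49 = 4214)
√(1/(n + 9464) + 8444) = √(1/(4214 + 9464) + 8444) = √(1/13678 + 8444) = √(115497033/13678) = √1579768417374/13678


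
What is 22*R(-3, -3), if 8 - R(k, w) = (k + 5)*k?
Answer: 308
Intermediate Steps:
R(k, w) = 8 - k*(5 + k) (R(k, w) = 8 - (k + 5)*k = 8 - (5 + k)*k = 8 - k*(5 + k))
22*R(-3, -3) = 22*(8 - 1*(-3)² - 5*(-3)) = 22*(8 - 1*9 + 15) = 22*(8 - 9 + 15) = 22*14 = 308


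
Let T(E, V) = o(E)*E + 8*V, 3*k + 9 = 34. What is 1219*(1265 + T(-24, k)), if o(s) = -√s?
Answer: 4869905/3 + 58512*I*√6 ≈ 1.6233e+6 + 1.4332e+5*I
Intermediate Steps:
k = 25/3 (k = -3 + (⅓)*34 = -3 + 34/3 = 25/3 ≈ 8.3333)
T(E, V) = -E^(3/2) + 8*V (T(E, V) = (-√E)*E + 8*V = -E^(3/2) + 8*V)
1219*(1265 + T(-24, k)) = 1219*(1265 + (-(-24)^(3/2) + 8*(25/3))) = 1219*(1265 + (-(-48)*I*√6 + 200/3)) = 1219*(1265 + (48*I*√6 + 200/3)) = 1219*(1265 + (200/3 + 48*I*√6)) = 1219*(3995/3 + 48*I*√6) = 4869905/3 + 58512*I*√6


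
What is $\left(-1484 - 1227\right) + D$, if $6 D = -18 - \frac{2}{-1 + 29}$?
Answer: $- \frac{227977}{84} \approx -2714.0$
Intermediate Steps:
$D = - \frac{253}{84}$ ($D = \frac{-18 - \frac{2}{-1 + 29}}{6} = \frac{-18 - \frac{2}{28}}{6} = \frac{-18 - \frac{1}{14}}{6} = \frac{1}{6} \left(- \frac{253}{14}\right) = - \frac{253}{84} \approx -3.0119$)
$\left(-1484 - 1227\right) + D = \left(-1484 - 1227\right) - \frac{253}{84} = -2711 - \frac{253}{84} = - \frac{227977}{84}$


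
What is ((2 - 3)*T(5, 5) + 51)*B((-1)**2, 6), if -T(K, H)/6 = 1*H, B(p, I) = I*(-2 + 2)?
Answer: 0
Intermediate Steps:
B(p, I) = 0 (B(p, I) = I*0 = 0)
T(K, H) = -6*H
((2 - 3)*T(5, 5) + 51)*B((-1)**2, 6) = ((2 - 3)*(-6*5) + 51)*0 = (-1*(-30) + 51)*0 = (30 + 51)*0 = 81*0 = 0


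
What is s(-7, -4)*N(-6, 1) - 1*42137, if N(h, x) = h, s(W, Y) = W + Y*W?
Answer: -42263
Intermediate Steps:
s(W, Y) = W + W*Y
s(-7, -4)*N(-6, 1) - 1*42137 = -7*(1 - 4)*(-6) - 1*42137 = -7*(-3)*(-6) - 42137 = 21*(-6) - 42137 = -126 - 42137 = -42263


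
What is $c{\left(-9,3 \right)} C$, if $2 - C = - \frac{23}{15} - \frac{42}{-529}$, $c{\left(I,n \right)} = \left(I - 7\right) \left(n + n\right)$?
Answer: $- \frac{877024}{2645} \approx -331.58$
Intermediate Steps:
$c{\left(I,n \right)} = 2 n \left(-7 + I\right)$ ($c{\left(I,n \right)} = \left(-7 + I\right) 2 n = 2 n \left(-7 + I\right)$)
$C = \frac{27407}{7935}$ ($C = 2 - \left(- \frac{23}{15} - \frac{42}{-529}\right) = 2 - \left(\left(-23\right) \frac{1}{15} - - \frac{42}{529}\right) = 2 - \left(- \frac{23}{15} + \frac{42}{529}\right) = 2 - - \frac{11537}{7935} = 2 + \frac{11537}{7935} = \frac{27407}{7935} \approx 3.4539$)
$c{\left(-9,3 \right)} C = 2 \cdot 3 \left(-7 - 9\right) \frac{27407}{7935} = 2 \cdot 3 \left(-16\right) \frac{27407}{7935} = \left(-96\right) \frac{27407}{7935} = - \frac{877024}{2645}$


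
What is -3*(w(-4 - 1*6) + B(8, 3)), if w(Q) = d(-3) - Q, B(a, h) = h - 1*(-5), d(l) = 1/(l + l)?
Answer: -107/2 ≈ -53.500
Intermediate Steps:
d(l) = 1/(2*l)
B(a, h) = 5 + h (B(a, h) = h + 5 = 5 + h)
w(Q) = -1/6 - Q (w(Q) = (1/2)/(-3) - Q = (1/2)*(-1/3) - Q = -1/6 - Q)
-3*(w(-4 - 1*6) + B(8, 3)) = -3*((-1/6 - (-4 - 1*6)) + (5 + 3)) = -3*((-1/6 - (-4 - 6)) + 8) = -3*((-1/6 - 1*(-10)) + 8) = -3*((-1/6 + 10) + 8) = -3*(59/6 + 8) = -3*107/6 = -107/2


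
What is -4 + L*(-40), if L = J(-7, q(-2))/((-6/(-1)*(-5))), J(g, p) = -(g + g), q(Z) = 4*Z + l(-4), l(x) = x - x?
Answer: 44/3 ≈ 14.667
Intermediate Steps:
l(x) = 0
q(Z) = 4*Z (q(Z) = 4*Z + 0 = 4*Z)
J(g, p) = -2*g
L = -7/15 (L = (-2*(-7))/((-6/(-1)*(-5))) = 14/((-6*(-1)*(-5))) = 14/((6*(-5))) = 14/(-30) = 14*(-1/30) = -7/15 ≈ -0.46667)
-4 + L*(-40) = -4 - 7/15*(-40) = -4 + 56/3 = 44/3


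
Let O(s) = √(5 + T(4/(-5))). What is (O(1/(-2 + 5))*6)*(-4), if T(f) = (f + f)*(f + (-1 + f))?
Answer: -24*√229/5 ≈ -72.637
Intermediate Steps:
T(f) = 2*f*(-1 + 2*f) (T(f) = (2*f)*(-1 + 2*f) = 2*f*(-1 + 2*f))
O(s) = √229/5 (O(s) = √(5 + 2*(4/(-5))*(-1 + 2*(4/(-5)))) = √(5 + 2*(4*(-⅕))*(-1 + 2*(4*(-⅕)))) = √(5 + 2*(-⅘)*(-1 + 2*(-⅘))) = √(5 + 2*(-⅘)*(-1 - 8/5)) = √(5 + 2*(-⅘)*(-13/5)) = √(5 + 104/25) = √(229/25) = √229/5)
(O(1/(-2 + 5))*6)*(-4) = ((√229/5)*6)*(-4) = (6*√229/5)*(-4) = -24*√229/5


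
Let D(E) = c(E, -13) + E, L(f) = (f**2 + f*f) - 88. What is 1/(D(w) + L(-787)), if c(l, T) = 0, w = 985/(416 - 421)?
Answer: 1/1238453 ≈ 8.0746e-7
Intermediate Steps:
L(f) = -88 + 2*f**2 (L(f) = (f**2 + f**2) - 88 = 2*f**2 - 88 = -88 + 2*f**2)
w = -197 (w = 985/(-5) = 985*(-1/5) = -197)
D(E) = E (D(E) = 0 + E = E)
1/(D(w) + L(-787)) = 1/(-197 + (-88 + 2*(-787)**2)) = 1/(-197 + (-88 + 2*619369)) = 1/(-197 + (-88 + 1238738)) = 1/(-197 + 1238650) = 1/1238453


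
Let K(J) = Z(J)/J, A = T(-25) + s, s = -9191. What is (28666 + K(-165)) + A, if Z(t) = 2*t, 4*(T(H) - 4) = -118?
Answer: 38903/2 ≈ 19452.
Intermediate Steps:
T(H) = -51/2 (T(H) = 4 + (¼)*(-118) = 4 - 59/2 = -51/2)
A = -18433/2 (A = -51/2 - 9191 = -18433/2 ≈ -9216.5)
K(J) = 2 (K(J) = (2*J)/J = 2)
(28666 + K(-165)) + A = (28666 + 2) - 18433/2 = 28668 - 18433/2 = 38903/2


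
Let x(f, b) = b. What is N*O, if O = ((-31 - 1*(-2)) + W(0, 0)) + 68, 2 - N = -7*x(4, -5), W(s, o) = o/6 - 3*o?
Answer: -1287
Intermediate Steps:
W(s, o) = -17*o/6 (W(s, o) = o*(1/6) - 3*o = o/6 - 3*o = -17*o/6)
N = -33 (N = 2 - (-7)*(-5) = 2 - 1*35 = 2 - 35 = -33)
O = 39 (O = ((-31 - 1*(-2)) - 17/6*0) + 68 = ((-31 + 2) + 0) + 68 = (-29 + 0) + 68 = -29 + 68 = 39)
N*O = -33*39 = -1287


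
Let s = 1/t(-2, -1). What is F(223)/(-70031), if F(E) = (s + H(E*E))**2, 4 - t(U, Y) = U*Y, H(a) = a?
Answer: -9892092681/280124 ≈ -35313.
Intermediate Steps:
t(U, Y) = 4 - U*Y
s = 1/2 (s = 1/(4 - 1*(-2)*(-1)) = 1/(4 - 2) = 1/2 ≈ 0.50000)
F(E) = (1/2 + E**2)**2 (F(E) = (1/2 + E*E)**2 = (1/2 + E**2)**2)
F(223)/(-70031) = ((1 + 2*223**2)**2/4)/(-70031) = ((1 + 2*49729)**2/4)*(-1/70031) = ((1 + 99458)**2/4)*(-1/70031) = ((1/4)*99459**2)*(-1/70031) = ((1/4)*9892092681)*(-1/70031) = (9892092681/4)*(-1/70031) = -9892092681/280124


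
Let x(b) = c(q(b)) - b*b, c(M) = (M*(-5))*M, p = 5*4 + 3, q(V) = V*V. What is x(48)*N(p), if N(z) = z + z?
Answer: -1221041664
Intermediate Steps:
q(V) = V²
p = 23 (p = 20 + 3 = 23)
N(z) = 2*z
c(M) = -5*M² (c(M) = (-5*M)*M = -5*M²)
x(b) = -b² - 5*b⁴ (x(b) = -5*b⁴ - b*b = -5*b⁴ - b² = -b² - 5*b⁴)
x(48)*N(p) = (-1*48² - 5*48⁴)*(2*23) = (-1*2304 - 5*5308416)*46 = (-2304 - 26542080)*46 = -26544384*46 = -1221041664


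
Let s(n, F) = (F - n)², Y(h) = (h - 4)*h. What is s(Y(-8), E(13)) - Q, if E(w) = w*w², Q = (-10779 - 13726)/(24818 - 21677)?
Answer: 13865029846/3141 ≈ 4.4142e+6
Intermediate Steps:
Q = -24505/3141 ≈ -7.8017
Y(h) = h*(-4 + h) (Y(h) = (-4 + h)*h = h*(-4 + h))
E(w) = w³
s(Y(-8), E(13)) - Q = (13³ - (-8)*(-4 - 8))² - 1*(-24505/3141) = (2197 - (-8)*(-12))² + 24505/3141 = (2197 - 1*96)² + 24505/3141 = (2197 - 96)² + 24505/3141 = 2101² + 24505/3141 = 4414201 + 24505/3141 = 13865029846/3141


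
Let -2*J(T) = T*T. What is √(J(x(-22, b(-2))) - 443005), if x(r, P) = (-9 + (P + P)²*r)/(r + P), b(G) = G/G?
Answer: I*√781479638/42 ≈ 665.59*I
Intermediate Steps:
b(G) = 1
x(r, P) = (-9 + 4*r*P²)/(P + r) (x(r, P) = (-9 + (2*P)²*r)/(P + r) = (-9 + (4*P²)*r)/(P + r) = (-9 + 4*r*P²)/(P + r))
J(T) = -T²/2 (J(T) = -T*T/2 = -T²/2)
√(J(x(-22, b(-2))) - 443005) = √(-(-9 + 4*(-22)*1²)²/(1 - 22)²/2 - 443005) = √(-(-9 + 4*(-22)*1)²/441/2 - 443005) = √(-(-9 - 88)²/441/2 - 443005) = √(-(-1/21*(-97))²/2 - 443005) = √(-(97/21)²/2 - 443005) = √(-½*9409/441 - 443005) = √(-9409/882 - 443005) = √(-390739819/882) = I*√781479638/42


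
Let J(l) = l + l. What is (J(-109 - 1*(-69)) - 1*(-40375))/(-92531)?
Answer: -40295/92531 ≈ -0.43548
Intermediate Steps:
J(l) = 2*l
(J(-109 - 1*(-69)) - 1*(-40375))/(-92531) = (2*(-109 - 1*(-69)) - 1*(-40375))/(-92531) = (2*(-109 + 69) + 40375)*(-1/92531) = (2*(-40) + 40375)*(-1/92531) = (-80 + 40375)*(-1/92531) = 40295*(-1/92531) = -40295/92531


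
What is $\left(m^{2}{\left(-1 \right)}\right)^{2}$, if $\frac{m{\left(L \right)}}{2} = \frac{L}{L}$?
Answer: $16$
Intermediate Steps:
$m{\left(L \right)} = 2$ ($m{\left(L \right)} = 2 \frac{L}{L} = 2 \cdot 1 = 2$)
$\left(m^{2}{\left(-1 \right)}\right)^{2} = \left(2^{2}\right)^{2} = 4^{2} = 16$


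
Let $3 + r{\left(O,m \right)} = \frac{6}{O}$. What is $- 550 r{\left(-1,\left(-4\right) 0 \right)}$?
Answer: $4950$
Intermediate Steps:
$r{\left(O,m \right)} = -3 + \frac{6}{O}$
$- 550 r{\left(-1,\left(-4\right) 0 \right)} = - 550 \left(-3 + \frac{6}{-1}\right) = - 550 \left(-3 + 6 \left(-1\right)\right) = - 550 \left(-3 - 6\right) = \left(-550\right) \left(-9\right) = 4950$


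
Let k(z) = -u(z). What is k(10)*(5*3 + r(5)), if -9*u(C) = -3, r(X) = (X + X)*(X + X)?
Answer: -115/3 ≈ -38.333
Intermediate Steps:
r(X) = 4*X² (r(X) = (2*X)*(2*X) = 4*X²)
u(C) = ⅓ (u(C) = -⅑*(-3) = ⅓)
k(z) = -⅓ (k(z) = -1*⅓ = -⅓)
k(10)*(5*3 + r(5)) = -(5*3 + 4*5²)/3 = -(15 + 4*25)/3 = -(15 + 100)/3 = -⅓*115 = -115/3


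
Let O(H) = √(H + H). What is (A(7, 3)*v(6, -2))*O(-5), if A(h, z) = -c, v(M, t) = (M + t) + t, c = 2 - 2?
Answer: 0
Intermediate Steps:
c = 0
O(H) = √2*√H (O(H) = √(2*H) = √2*√H)
v(M, t) = M + 2*t
A(h, z) = 0 (A(h, z) = -1*0 = 0)
(A(7, 3)*v(6, -2))*O(-5) = (0*(6 + 2*(-2)))*(√2*√(-5)) = (0*(6 - 4))*(√2*(I*√5)) = (0*2)*(I*√10) = 0*(I*√10) = 0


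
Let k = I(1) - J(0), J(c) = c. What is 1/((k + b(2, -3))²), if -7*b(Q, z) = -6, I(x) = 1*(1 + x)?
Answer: 49/400 ≈ 0.12250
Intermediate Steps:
I(x) = 1 + x
b(Q, z) = 6/7 (b(Q, z) = -⅐*(-6) = 6/7)
k = 2 (k = (1 + 1) - 1*0 = 2 + 0 = 2)
1/((k + b(2, -3))²) = 1/((2 + 6/7)²) = 1/((20/7)²) = 1/(400/49) = 49/400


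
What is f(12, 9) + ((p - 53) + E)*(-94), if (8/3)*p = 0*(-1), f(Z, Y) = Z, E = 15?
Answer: 3584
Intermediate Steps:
p = 0 (p = 3*(0*(-1))/8 = (3/8)*0 = 0)
f(12, 9) + ((p - 53) + E)*(-94) = 12 + ((0 - 53) + 15)*(-94) = 12 + (-53 + 15)*(-94) = 12 - 38*(-94) = 12 + 3572 = 3584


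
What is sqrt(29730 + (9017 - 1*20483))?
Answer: 2*sqrt(4566) ≈ 135.14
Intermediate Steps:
sqrt(29730 + (9017 - 1*20483)) = sqrt(29730 + (9017 - 20483)) = sqrt(29730 - 11466) = sqrt(18264) = 2*sqrt(4566)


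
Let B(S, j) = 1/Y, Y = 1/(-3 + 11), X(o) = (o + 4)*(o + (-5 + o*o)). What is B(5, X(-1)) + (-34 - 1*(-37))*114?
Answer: 350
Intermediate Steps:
X(o) = (4 + o)*(-5 + o + o²) (X(o) = (4 + o)*(o + (-5 + o²)) = (4 + o)*(-5 + o + o²))
Y = ⅛ (Y = 1/8 = ⅛ ≈ 0.12500)
B(S, j) = 8 (B(S, j) = 1/(⅛) = 8)
B(5, X(-1)) + (-34 - 1*(-37))*114 = 8 + (-34 - 1*(-37))*114 = 8 + (-34 + 37)*114 = 8 + 3*114 = 8 + 342 = 350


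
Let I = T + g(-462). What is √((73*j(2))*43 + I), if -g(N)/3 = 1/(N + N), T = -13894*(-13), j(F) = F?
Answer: √4432520477/154 ≈ 432.32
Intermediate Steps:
T = 180622
g(N) = -3/(2*N) (g(N) = -3/(N + N) = -3*1/(2*N) = -3/(2*N))
I = 55631577/308 (I = 180622 - 3/2/(-462) = 180622 - 3/2*(-1/462) = 180622 + 1/308 = 55631577/308 ≈ 1.8062e+5)
√((73*j(2))*43 + I) = √((73*2)*43 + 55631577/308) = √(146*43 + 55631577/308) = √(6278 + 55631577/308) = √(57565201/308) = √4432520477/154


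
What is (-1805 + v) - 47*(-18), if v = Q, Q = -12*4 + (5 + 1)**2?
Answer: -971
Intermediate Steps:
Q = -12 (Q = -48 + 6**2 = -48 + 36 = -12)
v = -12
(-1805 + v) - 47*(-18) = (-1805 - 12) - 47*(-18) = -1817 + 846 = -971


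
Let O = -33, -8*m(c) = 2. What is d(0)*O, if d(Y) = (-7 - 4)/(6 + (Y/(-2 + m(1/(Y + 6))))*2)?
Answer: 121/2 ≈ 60.500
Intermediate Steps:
m(c) = -1/4 (m(c) = -1/8*2 = -1/4)
d(Y) = -11/(6 - 8*Y/9) (d(Y) = (-7 - 4)/(6 + (Y/(-2 - 1/4))*2) = -11/(6 + (Y/(-9/4))*2) = -11/(6 + (Y*(-4/9))*2) = -11/(6 - 4*Y/9*2) = -11/(6 - 8*Y/9))
d(0)*O = (99/(2*(-27 + 4*0)))*(-33) = (99/(2*(-27 + 0)))*(-33) = ((99/2)/(-27))*(-33) = ((99/2)*(-1/27))*(-33) = -11/6*(-33) = 121/2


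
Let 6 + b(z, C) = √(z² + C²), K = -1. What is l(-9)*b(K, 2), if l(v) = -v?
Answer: -54 + 9*√5 ≈ -33.875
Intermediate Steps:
b(z, C) = -6 + √(C² + z²) (b(z, C) = -6 + √(z² + C²) = -6 + √(C² + z²))
l(-9)*b(K, 2) = (-1*(-9))*(-6 + √(2² + (-1)²)) = 9*(-6 + √(4 + 1)) = 9*(-6 + √5) = -54 + 9*√5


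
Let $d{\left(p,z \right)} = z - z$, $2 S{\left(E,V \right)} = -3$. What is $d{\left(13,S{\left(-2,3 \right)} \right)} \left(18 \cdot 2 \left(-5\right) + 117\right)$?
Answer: $0$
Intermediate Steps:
$S{\left(E,V \right)} = - \frac{3}{2}$ ($S{\left(E,V \right)} = \frac{1}{2} \left(-3\right) = - \frac{3}{2}$)
$d{\left(p,z \right)} = 0$
$d{\left(13,S{\left(-2,3 \right)} \right)} \left(18 \cdot 2 \left(-5\right) + 117\right) = 0 \left(18 \cdot 2 \left(-5\right) + 117\right) = 0 \left(18 \left(-10\right) + 117\right) = 0 \left(-180 + 117\right) = 0 \left(-63\right) = 0$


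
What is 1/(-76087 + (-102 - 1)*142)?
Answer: -1/90713 ≈ -1.1024e-5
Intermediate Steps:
1/(-76087 + (-102 - 1)*142) = 1/(-76087 - 103*142) = 1/(-76087 - 14626) = 1/(-90713) = -1/90713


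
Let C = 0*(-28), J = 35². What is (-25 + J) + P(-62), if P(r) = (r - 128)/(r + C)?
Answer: 37295/31 ≈ 1203.1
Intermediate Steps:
J = 1225
C = 0
P(r) = (-128 + r)/r (P(r) = (r - 128)/(r + 0) = (-128 + r)/r)
(-25 + J) + P(-62) = (-25 + 1225) + (-128 - 62)/(-62) = 1200 - 1/62*(-190) = 1200 + 95/31 = 37295/31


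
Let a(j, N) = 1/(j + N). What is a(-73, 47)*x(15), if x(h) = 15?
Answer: -15/26 ≈ -0.57692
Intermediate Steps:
a(j, N) = 1/(N + j)
a(-73, 47)*x(15) = 15/(47 - 73) = 15/(-26) = -1/26*15 = -15/26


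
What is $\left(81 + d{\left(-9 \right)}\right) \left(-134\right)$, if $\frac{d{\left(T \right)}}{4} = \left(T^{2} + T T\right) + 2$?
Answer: $-98758$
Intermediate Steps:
$d{\left(T \right)} = 8 + 8 T^{2}$ ($d{\left(T \right)} = 4 \left(\left(T^{2} + T T\right) + 2\right) = 4 \left(\left(T^{2} + T^{2}\right) + 2\right) = 4 \left(2 T^{2} + 2\right) = 4 \left(2 + 2 T^{2}\right) = 8 + 8 T^{2}$)
$\left(81 + d{\left(-9 \right)}\right) \left(-134\right) = \left(81 + \left(8 + 8 \left(-9\right)^{2}\right)\right) \left(-134\right) = \left(81 + \left(8 + 8 \cdot 81\right)\right) \left(-134\right) = \left(81 + \left(8 + 648\right)\right) \left(-134\right) = \left(81 + 656\right) \left(-134\right) = 737 \left(-134\right) = -98758$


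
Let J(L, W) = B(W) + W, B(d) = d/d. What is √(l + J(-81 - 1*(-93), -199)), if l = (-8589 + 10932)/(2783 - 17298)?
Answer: I*√41749683195/14515 ≈ 14.077*I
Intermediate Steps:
B(d) = 1
J(L, W) = 1 + W
l = -2343/14515 (l = 2343/(-14515) = 2343*(-1/14515) = -2343/14515 ≈ -0.16142)
√(l + J(-81 - 1*(-93), -199)) = √(-2343/14515 + (1 - 199)) = √(-2343/14515 - 198) = √(-2876313/14515) = I*√41749683195/14515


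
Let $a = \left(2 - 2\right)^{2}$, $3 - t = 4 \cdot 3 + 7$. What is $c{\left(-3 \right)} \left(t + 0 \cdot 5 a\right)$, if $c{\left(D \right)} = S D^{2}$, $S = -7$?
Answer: $1008$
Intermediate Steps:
$c{\left(D \right)} = - 7 D^{2}$
$t = -16$ ($t = 3 - \left(4 \cdot 3 + 7\right) = 3 - \left(12 + 7\right) = 3 - 19 = -16$)
$a = 0$ ($a = 0^{2} = 0$)
$c{\left(-3 \right)} \left(t + 0 \cdot 5 a\right) = - 7 \left(-3\right)^{2} \left(-16 + 0 \cdot 5 \cdot 0\right) = \left(-7\right) 9 \left(-16 + 0 \cdot 0\right) = - 63 \left(-16 + 0\right) = \left(-63\right) \left(-16\right) = 1008$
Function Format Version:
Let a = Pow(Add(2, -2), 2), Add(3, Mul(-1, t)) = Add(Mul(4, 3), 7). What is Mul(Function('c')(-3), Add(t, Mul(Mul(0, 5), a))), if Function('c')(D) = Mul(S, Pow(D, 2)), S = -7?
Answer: 1008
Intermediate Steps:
Function('c')(D) = Mul(-7, Pow(D, 2))
t = -16 (t = Add(3, Mul(-1, Add(Mul(4, 3), 7))) = Add(3, Mul(-1, Add(12, 7))) = Add(3, Mul(-1, 19)) = Add(3, -19) = -16)
a = 0 (a = Pow(0, 2) = 0)
Mul(Function('c')(-3), Add(t, Mul(Mul(0, 5), a))) = Mul(Mul(-7, Pow(-3, 2)), Add(-16, Mul(Mul(0, 5), 0))) = Mul(Mul(-7, 9), Add(-16, Mul(0, 0))) = Mul(-63, Add(-16, 0)) = Mul(-63, -16) = 1008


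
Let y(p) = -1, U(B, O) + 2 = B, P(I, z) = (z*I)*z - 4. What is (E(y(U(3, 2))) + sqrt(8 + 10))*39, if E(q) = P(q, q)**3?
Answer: -4875 + 117*sqrt(2) ≈ -4709.5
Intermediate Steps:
P(I, z) = -4 + I*z**2 (P(I, z) = (I*z)*z - 4 = I*z**2 - 4 = -4 + I*z**2)
U(B, O) = -2 + B
E(q) = (-4 + q**3)**3 (E(q) = (-4 + q*q**2)**3 = (-4 + q**3)**3)
(E(y(U(3, 2))) + sqrt(8 + 10))*39 = ((-4 + (-1)**3)**3 + sqrt(8 + 10))*39 = ((-4 - 1)**3 + sqrt(18))*39 = ((-5)**3 + 3*sqrt(2))*39 = (-125 + 3*sqrt(2))*39 = -4875 + 117*sqrt(2)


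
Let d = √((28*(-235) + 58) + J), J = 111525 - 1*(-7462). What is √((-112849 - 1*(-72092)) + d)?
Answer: √(-40757 + √112465) ≈ 201.05*I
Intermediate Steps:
J = 118987 (J = 111525 + 7462 = 118987)
d = √112465 (d = √((28*(-235) + 58) + 118987) = √((-6580 + 58) + 118987) = √(-6522 + 118987) = √112465 ≈ 335.36)
√((-112849 - 1*(-72092)) + d) = √((-112849 - 1*(-72092)) + √112465) = √((-112849 + 72092) + √112465) = √(-40757 + √112465)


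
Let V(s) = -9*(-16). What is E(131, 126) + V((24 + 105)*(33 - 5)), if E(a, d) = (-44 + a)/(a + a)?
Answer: 37815/262 ≈ 144.33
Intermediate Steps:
V(s) = 144
E(a, d) = (-44 + a)/(2*a) (E(a, d) = (-44 + a)/((2*a)) = (-44 + a)*(1/(2*a)) = (-44 + a)/(2*a))
E(131, 126) + V((24 + 105)*(33 - 5)) = (1/2)*(-44 + 131)/131 + 144 = (1/2)*(1/131)*87 + 144 = 87/262 + 144 = 37815/262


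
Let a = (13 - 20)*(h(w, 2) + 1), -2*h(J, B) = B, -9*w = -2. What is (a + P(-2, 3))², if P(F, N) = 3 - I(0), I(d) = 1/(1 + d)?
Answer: 4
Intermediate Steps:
w = 2/9 (w = -⅑*(-2) = 2/9 ≈ 0.22222)
h(J, B) = -B/2
a = 0 (a = (13 - 20)*(-½*2 + 1) = -7*(-1 + 1) = -7*0 = 0)
P(F, N) = 2 (P(F, N) = 3 - 1/(1 + 0) = 3 - 1/1 = 3 - 1*1 = 3 - 1 = 2)
(a + P(-2, 3))² = (0 + 2)² = 2² = 4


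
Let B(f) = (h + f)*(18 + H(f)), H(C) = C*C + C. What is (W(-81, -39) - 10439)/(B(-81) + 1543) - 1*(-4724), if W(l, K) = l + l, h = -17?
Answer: 3000983565/635261 ≈ 4724.0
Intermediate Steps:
W(l, K) = 2*l
H(C) = C + C² (H(C) = C² + C = C + C²)
B(f) = (-17 + f)*(18 + f*(1 + f))
(W(-81, -39) - 10439)/(B(-81) + 1543) - 1*(-4724) = (2*(-81) - 10439)/((-306 - 81 + (-81)³ - 16*(-81)²) + 1543) - 1*(-4724) = (-162 - 10439)/((-306 - 81 - 531441 - 16*6561) + 1543) + 4724 = -10601/((-306 - 81 - 531441 - 104976) + 1543) + 4724 = -10601/(-636804 + 1543) + 4724 = -10601/(-635261) + 4724 = -10601*(-1/635261) + 4724 = 10601/635261 + 4724 = 3000983565/635261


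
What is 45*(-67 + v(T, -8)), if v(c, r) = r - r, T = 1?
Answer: -3015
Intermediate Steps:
v(c, r) = 0
45*(-67 + v(T, -8)) = 45*(-67 + 0) = 45*(-67) = -3015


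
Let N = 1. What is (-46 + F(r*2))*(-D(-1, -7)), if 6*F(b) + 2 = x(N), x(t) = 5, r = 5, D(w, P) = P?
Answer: -637/2 ≈ -318.50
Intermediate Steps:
F(b) = ½ (F(b) = -⅓ + (⅙)*5 = -⅓ + ⅚ = ½)
(-46 + F(r*2))*(-D(-1, -7)) = (-46 + ½)*(-1*(-7)) = -91/2*7 = -637/2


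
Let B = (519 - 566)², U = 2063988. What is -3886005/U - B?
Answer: -1521078499/687996 ≈ -2210.9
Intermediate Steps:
B = 2209 (B = (-47)² = 2209)
-3886005/U - B = -3886005/2063988 - 1*2209 = -3886005*1/2063988 - 2209 = -1295335/687996 - 2209 = -1521078499/687996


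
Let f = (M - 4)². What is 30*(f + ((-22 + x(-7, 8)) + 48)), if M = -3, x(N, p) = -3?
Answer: 2160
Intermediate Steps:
f = 49 (f = (-3 - 4)² = (-7)² = 49)
30*(f + ((-22 + x(-7, 8)) + 48)) = 30*(49 + ((-22 - 3) + 48)) = 30*(49 + (-25 + 48)) = 30*(49 + 23) = 30*72 = 2160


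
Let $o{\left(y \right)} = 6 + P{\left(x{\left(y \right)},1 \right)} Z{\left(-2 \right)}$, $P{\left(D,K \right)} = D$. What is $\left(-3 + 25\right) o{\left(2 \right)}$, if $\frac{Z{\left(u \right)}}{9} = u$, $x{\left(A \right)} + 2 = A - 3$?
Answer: $1320$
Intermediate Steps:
$x{\left(A \right)} = -5 + A$ ($x{\left(A \right)} = -2 + \left(A - 3\right) = -2 + \left(-3 + A\right) = -5 + A$)
$Z{\left(u \right)} = 9 u$
$o{\left(y \right)} = 96 - 18 y$ ($o{\left(y \right)} = 6 + \left(-5 + y\right) 9 \left(-2\right) = 6 + \left(-5 + y\right) \left(-18\right) = 6 - \left(-90 + 18 y\right) = 96 - 18 y$)
$\left(-3 + 25\right) o{\left(2 \right)} = \left(-3 + 25\right) \left(96 - 36\right) = 22 \left(96 - 36\right) = 22 \cdot 60 = 1320$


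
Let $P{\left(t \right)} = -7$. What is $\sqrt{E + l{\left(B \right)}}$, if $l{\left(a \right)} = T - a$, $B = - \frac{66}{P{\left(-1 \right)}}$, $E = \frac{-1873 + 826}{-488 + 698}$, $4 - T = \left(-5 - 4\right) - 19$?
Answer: $\frac{\sqrt{86170}}{70} \approx 4.1935$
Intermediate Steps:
$T = 32$ ($T = 4 - \left(\left(-5 - 4\right) - 19\right) = 4 - \left(-9 - 19\right) = 4 - -28 = 4 + 28 = 32$)
$E = - \frac{349}{70}$ ($E = - \frac{1047}{210} = \left(-1047\right) \frac{1}{210} = - \frac{349}{70} \approx -4.9857$)
$B = \frac{66}{7}$ ($B = - \frac{66}{-7} = \left(-66\right) \left(- \frac{1}{7}\right) = \frac{66}{7} \approx 9.4286$)
$l{\left(a \right)} = 32 - a$
$\sqrt{E + l{\left(B \right)}} = \sqrt{- \frac{349}{70} + \left(32 - \frac{66}{7}\right)} = \sqrt{- \frac{349}{70} + \frac{158}{7}} = \sqrt{\frac{1231}{70}} = \frac{\sqrt{86170}}{70}$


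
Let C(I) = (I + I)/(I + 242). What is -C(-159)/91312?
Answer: 159/3789448 ≈ 4.1959e-5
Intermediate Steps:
C(I) = 2*I/(242 + I) (C(I) = (2*I)/(242 + I) = 2*I/(242 + I))
-C(-159)/91312 = -2*(-159)/(242 - 159)/91312 = -2*(-159)/83/91312 = -2*(-159)*(1/83)/91312 = -(-318)/(83*91312) = -1*(-159/3789448) = 159/3789448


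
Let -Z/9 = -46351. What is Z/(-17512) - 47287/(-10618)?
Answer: -1800652159/92971208 ≈ -19.368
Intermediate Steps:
Z = 417159 (Z = -9*(-46351) = 417159)
Z/(-17512) - 47287/(-10618) = 417159/(-17512) - 47287/(-10618) = 417159*(-1/17512) - 47287*(-1/10618) = -417159/17512 + 47287/10618 = -1800652159/92971208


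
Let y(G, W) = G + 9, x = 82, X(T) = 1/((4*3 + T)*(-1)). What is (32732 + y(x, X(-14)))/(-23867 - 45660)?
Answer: -32823/69527 ≈ -0.47209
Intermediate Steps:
X(T) = 1/(-12 - T) (X(T) = 1/((12 + T)*(-1)) = 1/(-12 - T))
y(G, W) = 9 + G
(32732 + y(x, X(-14)))/(-23867 - 45660) = (32732 + (9 + 82))/(-23867 - 45660) = (32732 + 91)/(-69527) = 32823*(-1/69527) = -32823/69527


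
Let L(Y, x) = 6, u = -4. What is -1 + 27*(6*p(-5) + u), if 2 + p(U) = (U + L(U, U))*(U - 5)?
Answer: -2053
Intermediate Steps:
p(U) = -2 + (-5 + U)*(6 + U) (p(U) = -2 + (U + 6)*(U - 5) = -2 + (6 + U)*(-5 + U) = -2 + (-5 + U)*(6 + U))
-1 + 27*(6*p(-5) + u) = -1 + 27*(6*(-32 - 5 + (-5)**2) - 4) = -1 + 27*(6*(-32 - 5 + 25) - 4) = -1 + 27*(6*(-12) - 4) = -1 + 27*(-72 - 4) = -1 + 27*(-76) = -1 - 2052 = -2053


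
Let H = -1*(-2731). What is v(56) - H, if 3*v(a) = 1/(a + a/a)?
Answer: -467000/171 ≈ -2731.0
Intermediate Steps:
v(a) = 1/(3*(1 + a)) (v(a) = 1/(3*(a + a/a)) = 1/(3*(a + 1)) = 1/(3*(1 + a)))
H = 2731
v(56) - H = 1/(3*(1 + 56)) - 1*2731 = (1/3)/57 - 2731 = (1/3)*(1/57) - 2731 = 1/171 - 2731 = -467000/171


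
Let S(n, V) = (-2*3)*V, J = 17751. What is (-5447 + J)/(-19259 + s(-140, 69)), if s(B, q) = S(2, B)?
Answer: -12304/18419 ≈ -0.66801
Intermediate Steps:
S(n, V) = -6*V
s(B, q) = -6*B
(-5447 + J)/(-19259 + s(-140, 69)) = (-5447 + 17751)/(-19259 - 6*(-140)) = 12304/(-19259 + 840) = 12304/(-18419) = 12304*(-1/18419) = -12304/18419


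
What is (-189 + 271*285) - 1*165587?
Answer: -88541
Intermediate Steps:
(-189 + 271*285) - 1*165587 = (-189 + 77235) - 165587 = 77046 - 165587 = -88541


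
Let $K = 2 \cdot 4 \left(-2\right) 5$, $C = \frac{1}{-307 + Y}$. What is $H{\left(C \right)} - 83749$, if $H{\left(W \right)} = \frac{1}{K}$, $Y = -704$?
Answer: $- \frac{6699921}{80} \approx -83749.0$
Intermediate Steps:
$C = - \frac{1}{1011}$ ($C = \frac{1}{-307 - 704} = \frac{1}{-1011} = - \frac{1}{1011} \approx -0.00098912$)
$K = -80$ ($K = 2 \left(-8\right) 5 = \left(-16\right) 5 = -80$)
$H{\left(W \right)} = - \frac{1}{80}$ ($H{\left(W \right)} = \frac{1}{-80} = - \frac{1}{80}$)
$H{\left(C \right)} - 83749 = - \frac{1}{80} - 83749 = - \frac{6699921}{80}$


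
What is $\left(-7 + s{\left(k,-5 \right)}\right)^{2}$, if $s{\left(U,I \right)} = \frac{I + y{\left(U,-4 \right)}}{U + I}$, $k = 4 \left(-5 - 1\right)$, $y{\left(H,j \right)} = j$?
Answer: $\frac{37636}{841} \approx 44.751$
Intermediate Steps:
$k = -24$ ($k = 4 \left(-6\right) = -24$)
$s{\left(U,I \right)} = \frac{-4 + I}{I + U}$ ($s{\left(U,I \right)} = \frac{I - 4}{U + I} = \frac{-4 + I}{I + U}$)
$\left(-7 + s{\left(k,-5 \right)}\right)^{2} = \left(-7 + \frac{-4 - 5}{-5 - 24}\right)^{2} = \left(-7 + \frac{1}{-29} \left(-9\right)\right)^{2} = \left(-7 - - \frac{9}{29}\right)^{2} = \left(-7 + \frac{9}{29}\right)^{2} = \left(- \frac{194}{29}\right)^{2} = \frac{37636}{841}$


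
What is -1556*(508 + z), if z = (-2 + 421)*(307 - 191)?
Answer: -76418272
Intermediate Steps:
z = 48604 (z = 419*116 = 48604)
-1556*(508 + z) = -1556*(508 + 48604) = -1556*49112 = -76418272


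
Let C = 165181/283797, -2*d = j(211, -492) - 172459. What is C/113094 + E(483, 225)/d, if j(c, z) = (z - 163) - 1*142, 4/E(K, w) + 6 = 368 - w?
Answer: 174063083849/31742781088115754 ≈ 5.4835e-6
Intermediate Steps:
E(K, w) = 4/(362 - w) (E(K, w) = 4/(-6 + (368 - w)) = 4/(362 - w))
j(c, z) = -305 + z (j(c, z) = (-163 + z) - 142 = -305 + z)
d = 86628 (d = -((-305 - 492) - 172459)/2 = -(-797 - 172459)/2 = -1/2*(-173256) = 86628)
C = 165181/283797 (C = 165181*(1/283797) = 165181/283797 ≈ 0.58204)
C/113094 + E(483, 225)/d = (165181/283797)/113094 - 4/(-362 + 225)/86628 = (165181/283797)*(1/113094) - 4/(-137)*(1/86628) = 165181/32095737918 - 4*(-1/137)*(1/86628) = 165181/32095737918 + (4/137)*(1/86628) = 165181/32095737918 + 1/2967009 = 174063083849/31742781088115754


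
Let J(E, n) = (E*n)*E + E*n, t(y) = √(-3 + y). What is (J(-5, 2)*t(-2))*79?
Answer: 3160*I*√5 ≈ 7066.0*I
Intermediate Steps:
J(E, n) = E*n + n*E² (J(E, n) = n*E² + E*n = E*n + n*E²)
(J(-5, 2)*t(-2))*79 = ((-5*2*(1 - 5))*√(-3 - 2))*79 = ((-5*2*(-4))*√(-5))*79 = (40*(I*√5))*79 = (40*I*√5)*79 = 3160*I*√5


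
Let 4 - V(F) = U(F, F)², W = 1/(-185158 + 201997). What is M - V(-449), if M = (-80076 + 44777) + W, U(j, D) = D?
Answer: 2800292023/16839 ≈ 1.6630e+5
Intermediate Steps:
W = 1/16839 ≈ 5.9386e-5
M = -594399860/16839 (M = (-80076 + 44777) + 1/16839 = -35299 + 1/16839 = -594399860/16839 ≈ -35299.)
V(F) = 4 - F²
M - V(-449) = -594399860/16839 - (4 - 1*(-449)²) = -594399860/16839 - (4 - 1*201601) = -594399860/16839 - (4 - 201601) = -594399860/16839 - 1*(-201597) = -594399860/16839 + 201597 = 2800292023/16839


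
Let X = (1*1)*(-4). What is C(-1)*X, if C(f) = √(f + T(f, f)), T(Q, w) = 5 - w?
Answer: -4*√5 ≈ -8.9443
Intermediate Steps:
X = -4 (X = 1*(-4) = -4)
C(f) = √5 (C(f) = √(f + (5 - f)) = √5)
C(-1)*X = √5*(-4) = -4*√5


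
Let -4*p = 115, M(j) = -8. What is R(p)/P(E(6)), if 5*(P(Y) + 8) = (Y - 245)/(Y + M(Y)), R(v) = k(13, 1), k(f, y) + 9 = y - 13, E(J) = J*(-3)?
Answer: 130/37 ≈ 3.5135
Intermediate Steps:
E(J) = -3*J
k(f, y) = -22 + y (k(f, y) = -9 + (y - 13) = -9 + (-13 + y) = -22 + y)
p = -115/4 (p = -1/4*115 = -115/4 ≈ -28.750)
R(v) = -21 (R(v) = -22 + 1 = -21)
P(Y) = -8 + (-245 + Y)/(5*(-8 + Y)) (P(Y) = -8 + ((Y - 245)/(Y - 8))/5 = -8 + ((-245 + Y)/(-8 + Y))/5 = -8 + (-245 + Y)/(5*(-8 + Y)))
R(p)/P(E(6)) = -21*5*(-8 - 3*6)/(3*(25 - (-39)*6)) = -21*5*(-8 - 18)/(3*(25 - 13*(-18))) = -21*(-130/(3*(25 + 234))) = -21/((3/5)*(-1/26)*259) = -21/(-777/130) = -21*(-130/777) = 130/37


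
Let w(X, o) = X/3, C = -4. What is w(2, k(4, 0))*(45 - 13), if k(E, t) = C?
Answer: 64/3 ≈ 21.333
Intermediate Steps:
k(E, t) = -4
w(X, o) = X/3 (w(X, o) = X*(⅓) = X/3)
w(2, k(4, 0))*(45 - 13) = ((⅓)*2)*(45 - 13) = (⅔)*32 = 64/3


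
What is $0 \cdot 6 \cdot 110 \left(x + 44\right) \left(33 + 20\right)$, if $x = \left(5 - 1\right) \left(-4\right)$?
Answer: $0$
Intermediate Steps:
$x = -16$ ($x = 4 \left(-4\right) = -16$)
$0 \cdot 6 \cdot 110 \left(x + 44\right) \left(33 + 20\right) = 0 \cdot 6 \cdot 110 \left(-16 + 44\right) \left(33 + 20\right) = 0 \cdot 110 \cdot 28 \cdot 53 = 0 \cdot 1484 = 0$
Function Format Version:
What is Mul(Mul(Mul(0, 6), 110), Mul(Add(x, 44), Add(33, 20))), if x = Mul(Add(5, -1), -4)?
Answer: 0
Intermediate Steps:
x = -16 (x = Mul(4, -4) = -16)
Mul(Mul(Mul(0, 6), 110), Mul(Add(x, 44), Add(33, 20))) = Mul(Mul(Mul(0, 6), 110), Mul(Add(-16, 44), Add(33, 20))) = Mul(Mul(0, 110), Mul(28, 53)) = Mul(0, 1484) = 0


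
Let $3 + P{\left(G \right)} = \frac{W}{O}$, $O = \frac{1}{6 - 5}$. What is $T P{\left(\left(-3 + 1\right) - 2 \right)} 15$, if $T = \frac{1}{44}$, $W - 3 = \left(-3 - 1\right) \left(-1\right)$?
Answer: $\frac{15}{11} \approx 1.3636$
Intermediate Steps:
$O = 1$ ($O = 1^{-1} = 1$)
$W = 7$ ($W = 3 + \left(-3 - 1\right) \left(-1\right) = 3 - -4 = 3 + 4 = 7$)
$T = \frac{1}{44} \approx 0.022727$
$P{\left(G \right)} = 4$ ($P{\left(G \right)} = -3 + \frac{7}{1} = -3 + 7 \cdot 1 = -3 + 7 = 4$)
$T P{\left(\left(-3 + 1\right) - 2 \right)} 15 = \frac{1}{44} \cdot 4 \cdot 15 = \frac{1}{11} \cdot 15 = \frac{15}{11}$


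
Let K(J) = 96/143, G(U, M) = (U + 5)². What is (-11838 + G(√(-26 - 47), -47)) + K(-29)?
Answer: -1699602/143 + 10*I*√73 ≈ -11885.0 + 85.44*I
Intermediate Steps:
G(U, M) = (5 + U)²
K(J) = 96/143 (K(J) = 96*(1/143) = 96/143)
(-11838 + G(√(-26 - 47), -47)) + K(-29) = (-11838 + (5 + √(-26 - 47))²) + 96/143 = (-11838 + (5 + √(-73))²) + 96/143 = (-11838 + (5 + I*√73)²) + 96/143 = -1692738/143 + (5 + I*√73)²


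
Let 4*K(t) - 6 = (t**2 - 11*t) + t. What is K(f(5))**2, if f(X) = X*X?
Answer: 145161/16 ≈ 9072.6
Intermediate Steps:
f(X) = X**2
K(t) = 3/2 - 5*t/2 + t**2/4 (K(t) = 3/2 + ((t**2 - 11*t) + t)/4 = 3/2 + (t**2 - 10*t)/4 = 3/2 + (-5*t/2 + t**2/4) = 3/2 - 5*t/2 + t**2/4)
K(f(5))**2 = (3/2 - 5/2*5**2 + (5**2)**2/4)**2 = (3/2 - 5/2*25 + (1/4)*25**2)**2 = (3/2 - 125/2 + (1/4)*625)**2 = (3/2 - 125/2 + 625/4)**2 = (381/4)**2 = 145161/16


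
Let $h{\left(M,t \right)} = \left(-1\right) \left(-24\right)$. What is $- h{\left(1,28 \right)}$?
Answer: $-24$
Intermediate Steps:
$h{\left(M,t \right)} = 24$
$- h{\left(1,28 \right)} = \left(-1\right) 24 = -24$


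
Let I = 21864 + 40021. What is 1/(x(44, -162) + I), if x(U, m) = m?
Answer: 1/61723 ≈ 1.6201e-5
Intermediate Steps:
I = 61885
1/(x(44, -162) + I) = 1/(-162 + 61885) = 1/61723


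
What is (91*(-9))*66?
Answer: -54054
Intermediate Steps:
(91*(-9))*66 = -819*66 = -54054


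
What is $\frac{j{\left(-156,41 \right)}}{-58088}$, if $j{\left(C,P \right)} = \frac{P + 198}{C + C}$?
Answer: $\frac{239}{18123456} \approx 1.3187 \cdot 10^{-5}$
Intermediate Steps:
$j{\left(C,P \right)} = \frac{198 + P}{2 C}$
$\frac{j{\left(-156,41 \right)}}{-58088} = \frac{\frac{1}{2} \frac{1}{-156} \left(198 + 41\right)}{-58088} = \frac{1}{2} \left(- \frac{1}{156}\right) 239 \left(- \frac{1}{58088}\right) = \left(- \frac{239}{312}\right) \left(- \frac{1}{58088}\right) = \frac{239}{18123456}$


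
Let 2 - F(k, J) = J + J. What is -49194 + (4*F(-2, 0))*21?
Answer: -49026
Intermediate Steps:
F(k, J) = 2 - 2*J (F(k, J) = 2 - (J + J) = 2 - 2*J)
-49194 + (4*F(-2, 0))*21 = -49194 + (4*(2 - 2*0))*21 = -49194 + (4*(2 + 0))*21 = -49194 + (4*2)*21 = -49194 + 8*21 = -49194 + 168 = -49026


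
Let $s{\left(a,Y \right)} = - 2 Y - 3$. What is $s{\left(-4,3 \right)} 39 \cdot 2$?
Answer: $-702$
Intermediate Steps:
$s{\left(a,Y \right)} = -3 - 2 Y$
$s{\left(-4,3 \right)} 39 \cdot 2 = \left(-3 - 6\right) 39 \cdot 2 = \left(-9\right) 39 \cdot 2 = \left(-351\right) 2 = -702$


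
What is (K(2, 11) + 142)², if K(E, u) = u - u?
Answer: 20164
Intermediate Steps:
K(E, u) = 0
(K(2, 11) + 142)² = (0 + 142)² = 142² = 20164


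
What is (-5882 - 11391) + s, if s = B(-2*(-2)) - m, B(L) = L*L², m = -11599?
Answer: -5610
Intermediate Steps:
B(L) = L³
s = 11663 (s = (-2*(-2))³ - 1*(-11599) = 4³ + 11599 = 64 + 11599 = 11663)
(-5882 - 11391) + s = (-5882 - 11391) + 11663 = -17273 + 11663 = -5610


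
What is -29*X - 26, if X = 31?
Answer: -925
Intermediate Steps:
-29*X - 26 = -29*31 - 26 = -899 - 26 = -925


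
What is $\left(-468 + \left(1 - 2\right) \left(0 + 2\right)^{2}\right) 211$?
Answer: $-99592$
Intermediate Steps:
$\left(-468 + \left(1 - 2\right) \left(0 + 2\right)^{2}\right) 211 = \left(-468 + \left(1 - 2\right) 2^{2}\right) 211 = \left(-468 - 4\right) 211 = \left(-472\right) 211 = -99592$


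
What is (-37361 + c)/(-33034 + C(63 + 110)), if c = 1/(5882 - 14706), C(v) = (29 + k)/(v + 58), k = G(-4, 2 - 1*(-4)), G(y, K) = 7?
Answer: 1336045095/1181304176 ≈ 1.1310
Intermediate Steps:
k = 7
C(v) = 36/(58 + v) (C(v) = (29 + 7)/(v + 58) = 36/(58 + v))
c = -1/8824 (c = 1/(-8824) = -1/8824 ≈ -0.00011333)
(-37361 + c)/(-33034 + C(63 + 110)) = (-37361 - 1/8824)/(-33034 + 36/(58 + (63 + 110))) = -329673465/(8824*(-33034 + 36/(58 + 173))) = -329673465/(8824*(-33034 + 36/231)) = -329673465/(8824*(-33034 + 36*(1/231))) = -329673465/(8824*(-33034 + 12/77)) = -329673465/(8824*(-2543606/77)) = -329673465/8824*(-77/2543606) = 1336045095/1181304176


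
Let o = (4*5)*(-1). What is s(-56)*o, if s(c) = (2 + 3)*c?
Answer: 5600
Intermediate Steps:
s(c) = 5*c
o = -20 (o = 20*(-1) = -20)
s(-56)*o = (5*(-56))*(-20) = -280*(-20) = 5600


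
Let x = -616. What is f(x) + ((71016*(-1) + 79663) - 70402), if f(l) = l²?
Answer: 317701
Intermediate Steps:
f(x) + ((71016*(-1) + 79663) - 70402) = (-616)² + ((71016*(-1) + 79663) - 70402) = 379456 + ((-71016 + 79663) - 70402) = 379456 + (8647 - 70402) = 379456 - 61755 = 317701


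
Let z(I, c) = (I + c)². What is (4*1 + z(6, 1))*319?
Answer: 16907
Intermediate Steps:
(4*1 + z(6, 1))*319 = (4*1 + (6 + 1)²)*319 = (4 + 7²)*319 = (4 + 49)*319 = 53*319 = 16907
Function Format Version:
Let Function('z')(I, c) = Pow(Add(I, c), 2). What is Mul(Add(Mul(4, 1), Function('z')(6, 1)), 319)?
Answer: 16907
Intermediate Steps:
Mul(Add(Mul(4, 1), Function('z')(6, 1)), 319) = Mul(Add(Mul(4, 1), Pow(Add(6, 1), 2)), 319) = Mul(Add(4, Pow(7, 2)), 319) = Mul(Add(4, 49), 319) = Mul(53, 319) = 16907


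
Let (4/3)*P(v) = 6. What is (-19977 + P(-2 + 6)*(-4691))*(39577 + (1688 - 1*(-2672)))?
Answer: -3610435101/2 ≈ -1.8052e+9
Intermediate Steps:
P(v) = 9/2 (P(v) = (¾)*6 = 9/2)
(-19977 + P(-2 + 6)*(-4691))*(39577 + (1688 - 1*(-2672))) = (-19977 + (9/2)*(-4691))*(39577 + (1688 - 1*(-2672))) = (-19977 - 42219/2)*(39577 + (1688 + 2672)) = -82173*(39577 + 4360)/2 = -82173/2*43937 = -3610435101/2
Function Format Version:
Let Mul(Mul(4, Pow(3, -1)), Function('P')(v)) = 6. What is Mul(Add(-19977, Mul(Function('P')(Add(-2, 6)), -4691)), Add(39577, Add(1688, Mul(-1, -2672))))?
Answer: Rational(-3610435101, 2) ≈ -1.8052e+9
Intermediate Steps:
Function('P')(v) = Rational(9, 2) (Function('P')(v) = Mul(Rational(3, 4), 6) = Rational(9, 2))
Mul(Add(-19977, Mul(Function('P')(Add(-2, 6)), -4691)), Add(39577, Add(1688, Mul(-1, -2672)))) = Mul(Add(-19977, Mul(Rational(9, 2), -4691)), Add(39577, Add(1688, Mul(-1, -2672)))) = Mul(Add(-19977, Rational(-42219, 2)), Add(39577, Add(1688, 2672))) = Mul(Rational(-82173, 2), Add(39577, 4360)) = Mul(Rational(-82173, 2), 43937) = Rational(-3610435101, 2)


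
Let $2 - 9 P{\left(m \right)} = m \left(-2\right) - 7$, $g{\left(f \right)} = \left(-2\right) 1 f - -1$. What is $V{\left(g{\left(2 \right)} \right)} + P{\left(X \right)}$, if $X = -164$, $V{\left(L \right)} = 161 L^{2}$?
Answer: $\frac{12722}{9} \approx 1413.6$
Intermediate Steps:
$g{\left(f \right)} = 1 - 2 f$ ($g{\left(f \right)} = - 2 f + 1 = 1 - 2 f$)
$P{\left(m \right)} = 1 + \frac{2 m}{9}$ ($P{\left(m \right)} = \frac{2}{9} - \frac{m \left(-2\right) - 7}{9} = \frac{2}{9} - \frac{- 2 m - 7}{9} = \frac{2}{9} - \frac{-7 - 2 m}{9} = \frac{2}{9} + \left(\frac{7}{9} + \frac{2 m}{9}\right) = 1 + \frac{2 m}{9}$)
$V{\left(g{\left(2 \right)} \right)} + P{\left(X \right)} = 161 \left(1 - 4\right)^{2} + \left(1 + \frac{2}{9} \left(-164\right)\right) = 161 \left(1 - 4\right)^{2} + \left(1 - \frac{328}{9}\right) = 161 \left(-3\right)^{2} - \frac{319}{9} = 161 \cdot 9 - \frac{319}{9} = 1449 - \frac{319}{9} = \frac{12722}{9}$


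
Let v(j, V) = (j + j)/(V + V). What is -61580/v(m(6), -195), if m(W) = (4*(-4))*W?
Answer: -1000675/8 ≈ -1.2508e+5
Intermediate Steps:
m(W) = -16*W
v(j, V) = j/V (v(j, V) = (2*j)/((2*V)) = (2*j)*(1/(2*V)) = j/V)
-61580/v(m(6), -195) = -61580/(-16*6/(-195)) = -61580/((-96*(-1/195))) = -61580/32/65 = -61580*65/32 = -1000675/8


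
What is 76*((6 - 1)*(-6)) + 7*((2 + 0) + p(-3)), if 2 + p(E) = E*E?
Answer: -2217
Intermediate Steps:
p(E) = -2 + E**2 (p(E) = -2 + E*E = -2 + E**2)
76*((6 - 1)*(-6)) + 7*((2 + 0) + p(-3)) = 76*((6 - 1)*(-6)) + 7*((2 + 0) + (-2 + (-3)**2)) = 76*(5*(-6)) + 7*(2 + (-2 + 9)) = 76*(-30) + 7*(2 + 7) = -2280 + 7*9 = -2280 + 63 = -2217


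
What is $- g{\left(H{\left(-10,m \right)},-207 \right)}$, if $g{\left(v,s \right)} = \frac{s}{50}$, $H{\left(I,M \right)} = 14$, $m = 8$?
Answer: $\frac{207}{50} \approx 4.14$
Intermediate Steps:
$g{\left(v,s \right)} = \frac{s}{50}$ ($g{\left(v,s \right)} = s \frac{1}{50} = \frac{s}{50}$)
$- g{\left(H{\left(-10,m \right)},-207 \right)} = - \frac{-207}{50} = \left(-1\right) \left(- \frac{207}{50}\right) = \frac{207}{50}$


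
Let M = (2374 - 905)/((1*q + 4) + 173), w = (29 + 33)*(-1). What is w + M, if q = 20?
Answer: -10745/197 ≈ -54.543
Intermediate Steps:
w = -62 (w = 62*(-1) = -62)
M = 1469/197 (M = (2374 - 905)/((1*20 + 4) + 173) = 1469/((20 + 4) + 173) = 1469/(24 + 173) = 1469/197 ≈ 7.4569)
w + M = -62 + 1469/197 = -10745/197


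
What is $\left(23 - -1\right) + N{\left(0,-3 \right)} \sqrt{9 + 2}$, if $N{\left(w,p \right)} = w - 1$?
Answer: $24 - \sqrt{11} \approx 20.683$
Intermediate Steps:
$N{\left(w,p \right)} = -1 + w$
$\left(23 - -1\right) + N{\left(0,-3 \right)} \sqrt{9 + 2} = \left(23 - -1\right) + \left(-1 + 0\right) \sqrt{9 + 2} = \left(23 + 1\right) - \sqrt{11} = 24 - \sqrt{11}$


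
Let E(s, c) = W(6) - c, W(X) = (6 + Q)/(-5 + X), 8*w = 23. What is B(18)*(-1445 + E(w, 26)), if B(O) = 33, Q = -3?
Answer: -48444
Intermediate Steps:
w = 23/8 (w = (⅛)*23 = 23/8 ≈ 2.8750)
W(X) = 3/(-5 + X) (W(X) = (6 - 3)/(-5 + X) = 3/(-5 + X))
E(s, c) = 3 - c (E(s, c) = 3/(-5 + 6) - c = 3/1 - c = 3*1 - c = 3 - c)
B(18)*(-1445 + E(w, 26)) = 33*(-1445 + (3 - 1*26)) = 33*(-1445 + (3 - 26)) = 33*(-1445 - 23) = 33*(-1468) = -48444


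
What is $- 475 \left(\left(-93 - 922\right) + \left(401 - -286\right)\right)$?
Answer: $155800$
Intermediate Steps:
$- 475 \left(\left(-93 - 922\right) + \left(401 - -286\right)\right) = - 475 \left(-1015 + \left(401 + 286\right)\right) = - 475 \left(-1015 + 687\right) = \left(-475\right) \left(-328\right) = 155800$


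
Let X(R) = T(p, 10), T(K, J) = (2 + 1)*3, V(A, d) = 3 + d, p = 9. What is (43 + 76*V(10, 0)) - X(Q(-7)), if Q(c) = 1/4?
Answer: 262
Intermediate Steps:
Q(c) = ¼
T(K, J) = 9 (T(K, J) = 3*3 = 9)
X(R) = 9
(43 + 76*V(10, 0)) - X(Q(-7)) = (43 + 76*(3 + 0)) - 1*9 = (43 + 76*3) - 9 = (43 + 228) - 9 = 271 - 9 = 262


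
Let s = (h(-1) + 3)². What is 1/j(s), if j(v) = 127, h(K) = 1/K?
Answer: 1/127 ≈ 0.0078740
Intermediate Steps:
s = 4 (s = (1/(-1) + 3)² = (-1 + 3)² = 2² = 4)
1/j(s) = 1/127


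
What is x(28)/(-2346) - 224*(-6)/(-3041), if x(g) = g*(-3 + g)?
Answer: -2640862/3567093 ≈ -0.74034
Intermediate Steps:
x(28)/(-2346) - 224*(-6)/(-3041) = (28*(-3 + 28))/(-2346) - 224*(-6)/(-3041) = (28*25)*(-1/2346) + 1344*(-1/3041) = 700*(-1/2346) - 1344/3041 = -350/1173 - 1344/3041 = -2640862/3567093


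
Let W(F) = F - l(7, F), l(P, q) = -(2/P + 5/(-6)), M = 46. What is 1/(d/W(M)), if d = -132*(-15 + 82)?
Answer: -1909/371448 ≈ -0.0051393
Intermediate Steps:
d = -8844 (d = -132*67 = -8844)
l(P, q) = ⅚ - 2/P (l(P, q) = -(2/P + 5*(-⅙)) = -(2/P - ⅚) = -(-⅚ + 2/P) = ⅚ - 2/P)
W(F) = -23/42 + F (W(F) = F - (⅚ - 2/7) = F - 1*23/42 = F - 23/42 = -23/42 + F)
1/(d/W(M)) = 1/(-8844/(-23/42 + 46)) = 1/(-8844/1909/42) = 1/(-8844*42/1909) = 1/(-371448/1909) = -1909/371448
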